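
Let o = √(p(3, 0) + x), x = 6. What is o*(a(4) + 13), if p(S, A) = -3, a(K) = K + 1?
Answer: 18*√3 ≈ 31.177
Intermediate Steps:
a(K) = 1 + K
o = √3 (o = √(-3 + 6) = √3 ≈ 1.7320)
o*(a(4) + 13) = √3*((1 + 4) + 13) = √3*(5 + 13) = √3*18 = 18*√3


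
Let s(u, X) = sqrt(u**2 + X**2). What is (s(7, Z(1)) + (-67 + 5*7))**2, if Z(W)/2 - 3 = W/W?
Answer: (32 - sqrt(113))**2 ≈ 456.67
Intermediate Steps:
Z(W) = 8 (Z(W) = 6 + 2*(W/W) = 6 + 2*1 = 6 + 2 = 8)
s(u, X) = sqrt(X**2 + u**2)
(s(7, Z(1)) + (-67 + 5*7))**2 = (sqrt(8**2 + 7**2) + (-67 + 5*7))**2 = (sqrt(64 + 49) + (-67 + 35))**2 = (sqrt(113) - 32)**2 = (-32 + sqrt(113))**2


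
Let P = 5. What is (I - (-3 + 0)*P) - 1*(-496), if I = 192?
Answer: 703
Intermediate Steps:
(I - (-3 + 0)*P) - 1*(-496) = (192 - (-3 + 0)*5) - 1*(-496) = (192 - (-3)*5) + 496 = (192 - 1*(-15)) + 496 = (192 + 15) + 496 = 207 + 496 = 703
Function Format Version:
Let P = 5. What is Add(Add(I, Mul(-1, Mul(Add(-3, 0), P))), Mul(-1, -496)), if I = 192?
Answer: 703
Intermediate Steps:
Add(Add(I, Mul(-1, Mul(Add(-3, 0), P))), Mul(-1, -496)) = Add(Add(192, Mul(-1, Mul(Add(-3, 0), 5))), Mul(-1, -496)) = Add(Add(192, Mul(-1, Mul(-3, 5))), 496) = Add(Add(192, Mul(-1, -15)), 496) = Add(Add(192, 15), 496) = Add(207, 496) = 703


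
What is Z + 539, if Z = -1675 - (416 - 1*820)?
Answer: -732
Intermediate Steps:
Z = -1271 (Z = -1675 - (416 - 820) = -1675 - 1*(-404) = -1675 + 404 = -1271)
Z + 539 = -1271 + 539 = -732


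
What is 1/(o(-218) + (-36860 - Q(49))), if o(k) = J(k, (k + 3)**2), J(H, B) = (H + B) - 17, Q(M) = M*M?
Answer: 1/6729 ≈ 0.00014861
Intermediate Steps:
Q(M) = M**2
J(H, B) = -17 + B + H (J(H, B) = (B + H) - 17 = -17 + B + H)
o(k) = -17 + k + (3 + k)**2 (o(k) = -17 + (k + 3)**2 + k = -17 + (3 + k)**2 + k = -17 + k + (3 + k)**2)
1/(o(-218) + (-36860 - Q(49))) = 1/((-17 - 218 + (3 - 218)**2) + (-36860 - 1*49**2)) = 1/((-17 - 218 + (-215)**2) + (-36860 - 1*2401)) = 1/((-17 - 218 + 46225) + (-36860 - 2401)) = 1/(45990 - 39261) = 1/6729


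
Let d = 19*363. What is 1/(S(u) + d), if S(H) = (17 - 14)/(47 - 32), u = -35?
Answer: 5/34486 ≈ 0.00014499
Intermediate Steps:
S(H) = 1/5 (S(H) = 3/15 = 3*(1/15) = 1/5)
d = 6897
1/(S(u) + d) = 1/(1/5 + 6897) = 1/(34486/5) = 5/34486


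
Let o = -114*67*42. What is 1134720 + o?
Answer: 813924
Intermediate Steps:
o = -320796 (o = -7638*42 = -320796)
1134720 + o = 1134720 - 320796 = 813924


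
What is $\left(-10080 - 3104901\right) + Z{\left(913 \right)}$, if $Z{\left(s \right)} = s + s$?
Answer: $-3113155$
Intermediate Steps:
$Z{\left(s \right)} = 2 s$
$\left(-10080 - 3104901\right) + Z{\left(913 \right)} = \left(-10080 - 3104901\right) + 2 \cdot 913 = -3114981 + 1826 = -3113155$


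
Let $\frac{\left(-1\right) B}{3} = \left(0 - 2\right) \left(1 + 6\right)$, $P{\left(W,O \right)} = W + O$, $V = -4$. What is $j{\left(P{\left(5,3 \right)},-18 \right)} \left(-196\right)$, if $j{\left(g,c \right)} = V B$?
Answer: $32928$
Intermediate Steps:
$P{\left(W,O \right)} = O + W$
$B = 42$ ($B = - 3 \left(0 - 2\right) \left(1 + 6\right) = - 3 \left(\left(-2\right) 7\right) = \left(-3\right) \left(-14\right) = 42$)
$j{\left(g,c \right)} = -168$ ($j{\left(g,c \right)} = \left(-4\right) 42 = -168$)
$j{\left(P{\left(5,3 \right)},-18 \right)} \left(-196\right) = \left(-168\right) \left(-196\right) = 32928$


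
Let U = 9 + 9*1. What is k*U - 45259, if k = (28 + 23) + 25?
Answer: -43891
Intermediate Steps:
U = 18 (U = 9 + 9 = 18)
k = 76 (k = 51 + 25 = 76)
k*U - 45259 = 76*18 - 45259 = 1368 - 45259 = -43891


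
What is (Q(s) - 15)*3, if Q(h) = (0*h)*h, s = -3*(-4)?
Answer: -45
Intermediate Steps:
s = 12
Q(h) = 0 (Q(h) = 0*h = 0)
(Q(s) - 15)*3 = (0 - 15)*3 = -15*3 = -45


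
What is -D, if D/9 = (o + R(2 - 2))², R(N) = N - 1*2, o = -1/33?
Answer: -4489/121 ≈ -37.099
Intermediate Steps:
o = -1/33 (o = -1*1/33 = -1/33 ≈ -0.030303)
R(N) = -2 + N (R(N) = N - 2 = -2 + N)
D = 4489/121 (D = 9*(-1/33 + (-2 + (2 - 2)))² = 9*(-1/33 + (-2 + 0))² = 9*(-1/33 - 2)² = 9*(-67/33)² = 9*(4489/1089) = 4489/121 ≈ 37.099)
-D = -1*4489/121 = -4489/121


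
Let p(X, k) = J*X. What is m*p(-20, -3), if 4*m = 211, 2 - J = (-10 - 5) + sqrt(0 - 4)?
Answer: -17935 + 2110*I ≈ -17935.0 + 2110.0*I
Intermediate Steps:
J = 17 - 2*I (J = 2 - ((-10 - 5) + sqrt(0 - 4)) = 2 - (-15 + sqrt(-4)) = 2 - (-15 + 2*I) = 2 + (15 - 2*I) = 17 - 2*I ≈ 17.0 - 2.0*I)
p(X, k) = X*(17 - 2*I) (p(X, k) = (17 - 2*I)*X = X*(17 - 2*I))
m = 211/4 (m = (1/4)*211 = 211/4 ≈ 52.750)
m*p(-20, -3) = 211*(-20*(17 - 2*I))/4 = 211*(-340 + 40*I)/4 = -17935 + 2110*I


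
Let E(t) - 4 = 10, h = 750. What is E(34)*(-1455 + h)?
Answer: -9870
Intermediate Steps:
E(t) = 14 (E(t) = 4 + 10 = 14)
E(34)*(-1455 + h) = 14*(-1455 + 750) = 14*(-705) = -9870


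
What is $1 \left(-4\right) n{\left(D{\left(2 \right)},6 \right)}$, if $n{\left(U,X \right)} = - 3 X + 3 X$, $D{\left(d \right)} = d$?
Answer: $0$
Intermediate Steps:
$n{\left(U,X \right)} = 0$
$1 \left(-4\right) n{\left(D{\left(2 \right)},6 \right)} = 1 \left(-4\right) 0 = \left(-4\right) 0 = 0$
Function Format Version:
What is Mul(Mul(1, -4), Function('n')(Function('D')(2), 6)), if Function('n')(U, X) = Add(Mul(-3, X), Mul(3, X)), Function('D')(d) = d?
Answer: 0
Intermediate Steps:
Function('n')(U, X) = 0
Mul(Mul(1, -4), Function('n')(Function('D')(2), 6)) = Mul(Mul(1, -4), 0) = Mul(-4, 0) = 0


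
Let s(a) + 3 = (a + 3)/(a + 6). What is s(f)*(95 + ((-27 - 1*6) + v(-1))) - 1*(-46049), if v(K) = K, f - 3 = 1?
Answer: 459087/10 ≈ 45909.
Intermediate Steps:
f = 4 (f = 3 + 1 = 4)
s(a) = -3 + (3 + a)/(6 + a) (s(a) = -3 + (a + 3)/(a + 6) = -3 + (3 + a)/(6 + a))
s(f)*(95 + ((-27 - 1*6) + v(-1))) - 1*(-46049) = ((-15 - 2*4)/(6 + 4))*(95 + ((-27 - 1*6) - 1)) - 1*(-46049) = ((-15 - 8)/10)*(95 + ((-27 - 6) - 1)) + 46049 = ((⅒)*(-23))*(95 + (-33 - 1)) + 46049 = -23*(95 - 34)/10 + 46049 = -23/10*61 + 46049 = -1403/10 + 46049 = 459087/10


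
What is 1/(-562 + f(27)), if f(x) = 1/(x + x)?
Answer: -54/30347 ≈ -0.0017794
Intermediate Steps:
f(x) = 1/(2*x)
1/(-562 + f(27)) = 1/(-562 + (½)/27) = 1/(-562 + (½)*(1/27)) = 1/(-562 + 1/54) = 1/(-30347/54) = -54/30347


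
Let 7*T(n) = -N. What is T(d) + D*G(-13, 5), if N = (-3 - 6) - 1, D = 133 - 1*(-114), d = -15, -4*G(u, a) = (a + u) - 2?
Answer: 8665/14 ≈ 618.93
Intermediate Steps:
G(u, a) = ½ - a/4 - u/4 (G(u, a) = -((a + u) - 2)/4 = -(-2 + a + u)/4 = ½ - a/4 - u/4)
D = 247 (D = 133 + 114 = 247)
N = -10 (N = -9 - 1 = -10)
T(n) = 10/7 (T(n) = (-1*(-10))/7 = (⅐)*10 = 10/7)
T(d) + D*G(-13, 5) = 10/7 + 247*(½ - ¼*5 - ¼*(-13)) = 10/7 + 247*(½ - 5/4 + 13/4) = 10/7 + 247*(5/2) = 10/7 + 1235/2 = 8665/14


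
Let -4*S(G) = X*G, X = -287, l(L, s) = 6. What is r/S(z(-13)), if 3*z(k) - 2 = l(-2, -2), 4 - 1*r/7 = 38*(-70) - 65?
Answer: 8187/82 ≈ 99.841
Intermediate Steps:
r = 19103 (r = 28 - 7*(38*(-70) - 65) = 28 - 7*(-2660 - 65) = 28 - 7*(-2725) = 28 + 19075 = 19103)
z(k) = 8/3 (z(k) = ⅔ + (⅓)*6 = ⅔ + 2 = 8/3)
S(G) = 287*G/4 (S(G) = -(-287)*G/4 = 287*G/4)
r/S(z(-13)) = 19103/(((287/4)*(8/3))) = 19103/(574/3) = 19103*(3/574) = 8187/82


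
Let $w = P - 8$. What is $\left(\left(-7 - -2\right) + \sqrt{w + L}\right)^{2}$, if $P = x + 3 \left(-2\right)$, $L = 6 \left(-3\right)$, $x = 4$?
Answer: $\left(5 - 2 i \sqrt{7}\right)^{2} \approx -3.0 - 52.915 i$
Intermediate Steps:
$L = -18$
$P = -2$ ($P = 4 + 3 \left(-2\right) = 4 - 6 = -2$)
$w = -10$ ($w = -2 - 8 = -10$)
$\left(\left(-7 - -2\right) + \sqrt{w + L}\right)^{2} = \left(\left(-7 - -2\right) + \sqrt{-10 - 18}\right)^{2} = \left(\left(-7 + 2\right) + \sqrt{-28}\right)^{2} = \left(-5 + 2 i \sqrt{7}\right)^{2}$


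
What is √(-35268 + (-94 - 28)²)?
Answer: 28*I*√26 ≈ 142.77*I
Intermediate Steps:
√(-35268 + (-94 - 28)²) = √(-35268 + (-122)²) = √(-35268 + 14884) = √(-20384) = 28*I*√26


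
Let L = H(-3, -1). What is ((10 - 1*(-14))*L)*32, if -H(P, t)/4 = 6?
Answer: -18432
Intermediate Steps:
H(P, t) = -24 (H(P, t) = -4*6 = -24)
L = -24
((10 - 1*(-14))*L)*32 = ((10 - 1*(-14))*(-24))*32 = ((10 + 14)*(-24))*32 = (24*(-24))*32 = -576*32 = -18432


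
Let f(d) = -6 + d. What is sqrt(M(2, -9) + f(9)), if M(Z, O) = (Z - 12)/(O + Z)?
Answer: sqrt(217)/7 ≈ 2.1044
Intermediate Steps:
M(Z, O) = (-12 + Z)/(O + Z)
sqrt(M(2, -9) + f(9)) = sqrt((-12 + 2)/(-9 + 2) + (-6 + 9)) = sqrt(-10/(-7) + 3) = sqrt(-1/7*(-10) + 3) = sqrt(10/7 + 3) = sqrt(31/7) = sqrt(217)/7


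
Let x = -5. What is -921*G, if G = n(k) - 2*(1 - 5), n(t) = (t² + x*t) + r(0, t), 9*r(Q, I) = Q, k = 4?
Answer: -3684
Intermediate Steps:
r(Q, I) = Q/9
n(t) = t² - 5*t (n(t) = (t² - 5*t) + (⅑)*0 = (t² - 5*t) + 0 = t² - 5*t)
G = 4 (G = 4*(-5 + 4) - 2*(1 - 5) = 4*(-1) - 2*(-4) = -4 + 8 = 4)
-921*G = -921*4 = -3684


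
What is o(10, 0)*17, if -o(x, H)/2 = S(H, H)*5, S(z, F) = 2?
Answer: -340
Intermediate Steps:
o(x, H) = -20 (o(x, H) = -4*5 = -2*10 = -20)
o(10, 0)*17 = -20*17 = -340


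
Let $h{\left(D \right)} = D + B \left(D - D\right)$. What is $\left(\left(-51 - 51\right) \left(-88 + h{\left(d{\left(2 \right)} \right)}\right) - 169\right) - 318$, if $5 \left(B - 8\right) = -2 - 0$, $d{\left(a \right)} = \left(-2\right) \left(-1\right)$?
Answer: $8285$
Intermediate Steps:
$d{\left(a \right)} = 2$
$B = \frac{38}{5}$ ($B = 8 + \frac{-2 - 0}{5} = 8 + \frac{-2 + 0}{5} = 8 + \frac{1}{5} \left(-2\right) = 8 - \frac{2}{5} = \frac{38}{5} \approx 7.6$)
$h{\left(D \right)} = D$ ($h{\left(D \right)} = D + \frac{38 \left(D - D\right)}{5} = D + \frac{38}{5} \cdot 0 = D + 0 = D$)
$\left(\left(-51 - 51\right) \left(-88 + h{\left(d{\left(2 \right)} \right)}\right) - 169\right) - 318 = \left(\left(-51 - 51\right) \left(-88 + 2\right) - 169\right) - 318 = \left(\left(-102\right) \left(-86\right) - 169\right) - 318 = \left(8772 - 169\right) - 318 = 8603 - 318 = 8285$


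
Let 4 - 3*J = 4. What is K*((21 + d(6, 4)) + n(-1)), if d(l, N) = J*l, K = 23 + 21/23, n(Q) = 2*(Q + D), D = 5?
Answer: 15950/23 ≈ 693.48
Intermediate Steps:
J = 0 (J = 4/3 - ⅓*4 = 4/3 - 4/3 = 0)
n(Q) = 10 + 2*Q (n(Q) = 2*(Q + 5) = 2*(5 + Q) = 10 + 2*Q)
K = 550/23 (K = 23 + 21*(1/23) = 23 + 21/23 = 550/23 ≈ 23.913)
d(l, N) = 0 (d(l, N) = 0*l = 0)
K*((21 + d(6, 4)) + n(-1)) = 550*((21 + 0) + (10 + 2*(-1)))/23 = 550*(21 + (10 - 2))/23 = 550*(21 + 8)/23 = (550/23)*29 = 15950/23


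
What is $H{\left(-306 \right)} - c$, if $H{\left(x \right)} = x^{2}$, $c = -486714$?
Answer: $580350$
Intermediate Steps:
$H{\left(-306 \right)} - c = \left(-306\right)^{2} - -486714 = 93636 + 486714 = 580350$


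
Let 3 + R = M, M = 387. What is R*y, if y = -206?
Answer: -79104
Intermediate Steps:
R = 384 (R = -3 + 387 = 384)
R*y = 384*(-206) = -79104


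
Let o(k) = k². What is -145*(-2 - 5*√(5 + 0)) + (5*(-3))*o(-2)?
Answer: 230 + 725*√5 ≈ 1851.1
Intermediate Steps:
-145*(-2 - 5*√(5 + 0)) + (5*(-3))*o(-2) = -145*(-2 - 5*√(5 + 0)) + (5*(-3))*(-2)² = -145*(-2 - 5*√5) - 15*4 = (290 + 725*√5) - 60 = 230 + 725*√5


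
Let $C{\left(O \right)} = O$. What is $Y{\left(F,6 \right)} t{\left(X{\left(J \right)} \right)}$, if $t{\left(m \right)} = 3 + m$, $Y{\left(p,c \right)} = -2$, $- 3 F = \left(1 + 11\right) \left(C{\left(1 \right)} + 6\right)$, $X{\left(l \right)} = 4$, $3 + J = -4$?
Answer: $-14$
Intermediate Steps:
$J = -7$ ($J = -3 - 4 = -7$)
$F = -28$ ($F = - \frac{\left(1 + 11\right) \left(1 + 6\right)}{3} = - \frac{12 \cdot 7}{3} = \left(- \frac{1}{3}\right) 84 = -28$)
$Y{\left(F,6 \right)} t{\left(X{\left(J \right)} \right)} = - 2 \left(3 + 4\right) = \left(-2\right) 7 = -14$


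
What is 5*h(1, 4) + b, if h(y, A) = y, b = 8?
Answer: 13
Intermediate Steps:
5*h(1, 4) + b = 5*1 + 8 = 5 + 8 = 13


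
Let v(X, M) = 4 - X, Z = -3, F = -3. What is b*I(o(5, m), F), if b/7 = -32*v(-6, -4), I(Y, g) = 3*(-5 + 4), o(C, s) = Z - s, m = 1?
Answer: 6720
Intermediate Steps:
o(C, s) = -3 - s
I(Y, g) = -3 (I(Y, g) = 3*(-1) = -3)
b = -2240 (b = 7*(-32*(4 - 1*(-6))) = 7*(-32*(4 + 6)) = 7*(-32*10) = 7*(-320) = -2240)
b*I(o(5, m), F) = -2240*(-3) = 6720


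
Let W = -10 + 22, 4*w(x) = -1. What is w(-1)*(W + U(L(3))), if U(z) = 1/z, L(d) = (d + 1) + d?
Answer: -85/28 ≈ -3.0357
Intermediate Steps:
w(x) = -¼ (w(x) = (¼)*(-1) = -¼)
L(d) = 1 + 2*d (L(d) = (1 + d) + d = 1 + 2*d)
W = 12
w(-1)*(W + U(L(3))) = -(12 + 1/(1 + 2*3))/4 = -(12 + 1/(1 + 6))/4 = -(12 + 1/7)/4 = -(12 + ⅐)/4 = -¼*85/7 = -85/28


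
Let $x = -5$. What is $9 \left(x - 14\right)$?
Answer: $-171$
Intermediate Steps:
$9 \left(x - 14\right) = 9 \left(-5 - 14\right) = 9 \left(-19\right) = -171$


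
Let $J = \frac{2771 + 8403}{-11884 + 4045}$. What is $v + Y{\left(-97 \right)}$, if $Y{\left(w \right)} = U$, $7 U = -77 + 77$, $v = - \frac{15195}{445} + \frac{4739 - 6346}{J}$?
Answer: $\frac{1087199511}{994486} \approx 1093.2$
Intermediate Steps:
$J = - \frac{11174}{7839}$ ($J = \frac{11174}{-7839} = 11174 \left(- \frac{1}{7839}\right) = - \frac{11174}{7839} \approx -1.4254$)
$v = \frac{1087199511}{994486}$ ($v = - \frac{15195}{445} + \frac{4739 - 6346}{- \frac{11174}{7839}} = \left(-15195\right) \frac{1}{445} - - \frac{12597273}{11174} = - \frac{3039}{89} + \frac{12597273}{11174} = \frac{1087199511}{994486} \approx 1093.2$)
$U = 0$ ($U = \frac{-77 + 77}{7} = \frac{1}{7} \cdot 0 = 0$)
$Y{\left(w \right)} = 0$
$v + Y{\left(-97 \right)} = \frac{1087199511}{994486} + 0 = \frac{1087199511}{994486}$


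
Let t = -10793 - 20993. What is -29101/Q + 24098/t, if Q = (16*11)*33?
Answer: -532482785/92306544 ≈ -5.7686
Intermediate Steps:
Q = 5808 (Q = 176*33 = 5808)
t = -31786
-29101/Q + 24098/t = -29101/5808 + 24098/(-31786) = -29101*1/5808 + 24098*(-1/31786) = -29101/5808 - 12049/15893 = -532482785/92306544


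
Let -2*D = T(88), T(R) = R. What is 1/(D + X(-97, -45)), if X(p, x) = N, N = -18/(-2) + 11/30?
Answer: -30/1039 ≈ -0.028874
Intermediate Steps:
N = 281/30 (N = -18*(-1/2) + 11*(1/30) = 9 + 11/30 = 281/30 ≈ 9.3667)
X(p, x) = 281/30
D = -44 (D = -1/2*88 = -44)
1/(D + X(-97, -45)) = 1/(-44 + 281/30) = 1/(-1039/30) = -30/1039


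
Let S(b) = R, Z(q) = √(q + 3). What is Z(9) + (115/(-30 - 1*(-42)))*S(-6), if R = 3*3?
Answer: 345/4 + 2*√3 ≈ 89.714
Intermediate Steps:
Z(q) = √(3 + q)
R = 9
S(b) = 9
Z(9) + (115/(-30 - 1*(-42)))*S(-6) = √(3 + 9) + (115/(-30 - 1*(-42)))*9 = √12 + (115/(-30 + 42))*9 = 2*√3 + (115/12)*9 = 2*√3 + 345/4 = 345/4 + 2*√3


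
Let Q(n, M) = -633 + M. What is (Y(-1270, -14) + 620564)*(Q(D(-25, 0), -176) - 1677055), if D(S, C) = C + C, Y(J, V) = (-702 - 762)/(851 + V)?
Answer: -96833372629984/93 ≈ -1.0412e+12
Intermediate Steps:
Y(J, V) = -1464/(851 + V)
D(S, C) = 2*C
(Y(-1270, -14) + 620564)*(Q(D(-25, 0), -176) - 1677055) = (-1464/(851 - 14) + 620564)*((-633 - 176) - 1677055) = (-1464/837 + 620564)*(-809 - 1677055) = (-1464*1/837 + 620564)*(-1677864) = (-488/279 + 620564)*(-1677864) = (173136868/279)*(-1677864) = -96833372629984/93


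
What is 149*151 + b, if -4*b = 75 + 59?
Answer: 44931/2 ≈ 22466.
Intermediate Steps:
b = -67/2 (b = -(75 + 59)/4 = -¼*134 = -67/2 ≈ -33.500)
149*151 + b = 149*151 - 67/2 = 22499 - 67/2 = 44931/2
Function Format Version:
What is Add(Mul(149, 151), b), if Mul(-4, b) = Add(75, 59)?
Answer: Rational(44931, 2) ≈ 22466.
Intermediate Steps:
b = Rational(-67, 2) (b = Mul(Rational(-1, 4), Add(75, 59)) = Mul(Rational(-1, 4), 134) = Rational(-67, 2) ≈ -33.500)
Add(Mul(149, 151), b) = Add(Mul(149, 151), Rational(-67, 2)) = Add(22499, Rational(-67, 2)) = Rational(44931, 2)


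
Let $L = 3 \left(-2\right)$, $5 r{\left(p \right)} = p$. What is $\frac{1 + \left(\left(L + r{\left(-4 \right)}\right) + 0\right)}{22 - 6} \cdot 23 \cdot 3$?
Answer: $- \frac{2001}{80} \approx -25.013$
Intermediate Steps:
$r{\left(p \right)} = \frac{p}{5}$
$L = -6$
$\frac{1 + \left(\left(L + r{\left(-4 \right)}\right) + 0\right)}{22 - 6} \cdot 23 \cdot 3 = \frac{1 + \left(\left(-6 + \frac{1}{5} \left(-4\right)\right) + 0\right)}{22 - 6} \cdot 23 \cdot 3 = \frac{1 + \left(\left(-6 - \frac{4}{5}\right) + 0\right)}{16} \cdot 23 \cdot 3 = \left(1 + \left(- \frac{34}{5} + 0\right)\right) \frac{1}{16} \cdot 23 \cdot 3 = \left(1 - \frac{34}{5}\right) \frac{1}{16} \cdot 23 \cdot 3 = \left(- \frac{29}{5}\right) \frac{1}{16} \cdot 23 \cdot 3 = \left(- \frac{29}{80}\right) 23 \cdot 3 = \left(- \frac{667}{80}\right) 3 = - \frac{2001}{80}$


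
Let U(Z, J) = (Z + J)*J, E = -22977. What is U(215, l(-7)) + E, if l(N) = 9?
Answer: -20961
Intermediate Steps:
U(Z, J) = J*(J + Z) (U(Z, J) = (J + Z)*J = J*(J + Z))
U(215, l(-7)) + E = 9*(9 + 215) - 22977 = 9*224 - 22977 = 2016 - 22977 = -20961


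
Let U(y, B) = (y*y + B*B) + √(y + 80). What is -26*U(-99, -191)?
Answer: -1203332 - 26*I*√19 ≈ -1.2033e+6 - 113.33*I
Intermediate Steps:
U(y, B) = B² + y² + √(80 + y) (U(y, B) = (y² + B²) + √(80 + y) = (B² + y²) + √(80 + y) = B² + y² + √(80 + y))
-26*U(-99, -191) = -26*((-191)² + (-99)² + √(80 - 99)) = -26*(36481 + 9801 + √(-19)) = -26*(36481 + 9801 + I*√19) = -26*(46282 + I*√19) = -1203332 - 26*I*√19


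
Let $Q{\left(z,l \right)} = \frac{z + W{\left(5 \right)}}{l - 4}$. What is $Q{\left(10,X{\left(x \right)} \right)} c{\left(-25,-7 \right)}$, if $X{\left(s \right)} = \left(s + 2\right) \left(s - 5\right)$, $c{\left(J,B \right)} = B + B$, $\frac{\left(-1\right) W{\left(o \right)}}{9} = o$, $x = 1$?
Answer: $- \frac{245}{8} \approx -30.625$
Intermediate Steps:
$W{\left(o \right)} = - 9 o$
$c{\left(J,B \right)} = 2 B$
$X{\left(s \right)} = \left(-5 + s\right) \left(2 + s\right)$ ($X{\left(s \right)} = \left(2 + s\right) \left(-5 + s\right) = \left(-5 + s\right) \left(2 + s\right)$)
$Q{\left(z,l \right)} = \frac{-45 + z}{-4 + l}$ ($Q{\left(z,l \right)} = \frac{z - 45}{l - 4} = \frac{z - 45}{-4 + l} = \frac{-45 + z}{-4 + l}$)
$Q{\left(10,X{\left(x \right)} \right)} c{\left(-25,-7 \right)} = \frac{-45 + 10}{-4 - \left(13 - 1\right)} 2 \left(-7\right) = \frac{1}{-4 - 12} \left(-35\right) \left(-14\right) = \frac{1}{-16} \left(-35\right) \left(-14\right) = \left(- \frac{1}{16}\right) \left(-35\right) \left(-14\right) = \frac{35}{16} \left(-14\right) = - \frac{245}{8}$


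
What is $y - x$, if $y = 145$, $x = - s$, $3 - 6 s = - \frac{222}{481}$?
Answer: $\frac{3785}{26} \approx 145.58$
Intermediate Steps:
$s = \frac{15}{26}$ ($s = \frac{1}{2} - \frac{\left(-222\right) \frac{1}{481}}{6} = \frac{1}{2} - - \frac{1}{13} = \frac{1}{2} + \frac{1}{13} = \frac{15}{26} \approx 0.57692$)
$x = - \frac{15}{26}$ ($x = \left(-1\right) \frac{15}{26} = - \frac{15}{26} \approx -0.57692$)
$y - x = 145 - - \frac{15}{26} = 145 + \frac{15}{26} = \frac{3785}{26}$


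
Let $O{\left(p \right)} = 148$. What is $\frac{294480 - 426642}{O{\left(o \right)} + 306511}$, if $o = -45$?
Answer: $- \frac{132162}{306659} \approx -0.43097$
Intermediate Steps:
$\frac{294480 - 426642}{O{\left(o \right)} + 306511} = \frac{294480 - 426642}{148 + 306511} = - \frac{132162}{306659}$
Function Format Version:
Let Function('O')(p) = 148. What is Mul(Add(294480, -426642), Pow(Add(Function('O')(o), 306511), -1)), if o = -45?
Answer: Rational(-132162, 306659) ≈ -0.43097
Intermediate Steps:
Mul(Add(294480, -426642), Pow(Add(Function('O')(o), 306511), -1)) = Mul(Add(294480, -426642), Pow(Add(148, 306511), -1)) = Mul(-132162, Pow(306659, -1)) = Mul(-132162, Rational(1, 306659)) = Rational(-132162, 306659)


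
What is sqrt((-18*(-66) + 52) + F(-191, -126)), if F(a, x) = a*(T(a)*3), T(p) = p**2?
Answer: I*sqrt(20902373) ≈ 4571.9*I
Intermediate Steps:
F(a, x) = 3*a**3 (F(a, x) = a*(a**2*3) = a*(3*a**2) = 3*a**3)
sqrt((-18*(-66) + 52) + F(-191, -126)) = sqrt((-18*(-66) + 52) + 3*(-191)**3) = sqrt((1188 + 52) + 3*(-6967871)) = sqrt(1240 - 20903613) = sqrt(-20902373) = I*sqrt(20902373)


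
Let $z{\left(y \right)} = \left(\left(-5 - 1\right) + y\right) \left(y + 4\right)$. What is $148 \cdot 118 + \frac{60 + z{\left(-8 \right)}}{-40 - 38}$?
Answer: $\frac{681038}{39} \approx 17463.0$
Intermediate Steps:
$z{\left(y \right)} = \left(-6 + y\right) \left(4 + y\right)$
$148 \cdot 118 + \frac{60 + z{\left(-8 \right)}}{-40 - 38} = 148 \cdot 118 + \frac{60 - \left(8 - 64\right)}{-40 - 38} = 17464 + \frac{60 + \left(-24 + 64 + 16\right)}{-78} = 17464 + \left(60 + 56\right) \left(- \frac{1}{78}\right) = 17464 + 116 \left(- \frac{1}{78}\right) = 17464 - \frac{58}{39} = \frac{681038}{39}$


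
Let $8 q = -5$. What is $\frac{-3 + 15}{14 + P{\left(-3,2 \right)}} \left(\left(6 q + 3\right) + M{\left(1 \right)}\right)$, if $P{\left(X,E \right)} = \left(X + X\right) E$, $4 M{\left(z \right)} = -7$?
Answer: $-15$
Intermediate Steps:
$q = - \frac{5}{8}$ ($q = \frac{1}{8} \left(-5\right) = - \frac{5}{8} \approx -0.625$)
$M{\left(z \right)} = - \frac{7}{4}$ ($M{\left(z \right)} = \frac{1}{4} \left(-7\right) = - \frac{7}{4}$)
$P{\left(X,E \right)} = 2 E X$ ($P{\left(X,E \right)} = 2 X E = 2 E X$)
$\frac{-3 + 15}{14 + P{\left(-3,2 \right)}} \left(\left(6 q + 3\right) + M{\left(1 \right)}\right) = \frac{-3 + 15}{14 + 2 \cdot 2 \left(-3\right)} \left(\left(6 \left(- \frac{5}{8}\right) + 3\right) - \frac{7}{4}\right) = \frac{12}{14 - 12} \left(\left(- \frac{15}{4} + 3\right) - \frac{7}{4}\right) = \frac{12}{2} \left(- \frac{3}{4} - \frac{7}{4}\right) = 12 \cdot \frac{1}{2} \left(- \frac{5}{2}\right) = 6 \left(- \frac{5}{2}\right) = -15$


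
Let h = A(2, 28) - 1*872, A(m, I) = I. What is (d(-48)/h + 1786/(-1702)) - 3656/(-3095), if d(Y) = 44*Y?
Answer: 1463975991/555741295 ≈ 2.6343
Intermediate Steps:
h = -844 (h = 28 - 1*872 = 28 - 872 = -844)
(d(-48)/h + 1786/(-1702)) - 3656/(-3095) = ((44*(-48))/(-844) + 1786/(-1702)) - 3656/(-3095) = (-2112*(-1/844) + 1786*(-1/1702)) - 3656*(-1)/3095 = (528/211 - 893/851) - 1*(-3656/3095) = 260905/179561 + 3656/3095 = 1463975991/555741295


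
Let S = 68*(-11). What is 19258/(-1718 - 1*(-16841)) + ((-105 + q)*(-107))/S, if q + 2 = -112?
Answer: -339972275/11312004 ≈ -30.054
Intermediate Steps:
S = -748
q = -114 (q = -2 - 112 = -114)
19258/(-1718 - 1*(-16841)) + ((-105 + q)*(-107))/S = 19258/(-1718 - 1*(-16841)) + ((-105 - 114)*(-107))/(-748) = 19258/(-1718 + 16841) - 219*(-107)*(-1/748) = 19258/15123 + 23433*(-1/748) = 19258*(1/15123) - 23433/748 = 19258/15123 - 23433/748 = -339972275/11312004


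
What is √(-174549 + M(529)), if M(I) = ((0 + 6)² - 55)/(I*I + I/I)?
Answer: I*√13669201867238234/279842 ≈ 417.79*I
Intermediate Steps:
M(I) = -19/(1 + I²) (M(I) = (6² - 55)/(I² + 1) = (36 - 55)/(1 + I²) = -19/(1 + I²))
√(-174549 + M(529)) = √(-174549 - 19/(1 + 529²)) = √(-174549 - 19/(1 + 279841)) = √(-174549 - 19/279842) = √(-48846141277/279842) = I*√13669201867238234/279842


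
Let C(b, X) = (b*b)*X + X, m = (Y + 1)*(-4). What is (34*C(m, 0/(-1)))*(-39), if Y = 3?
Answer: 0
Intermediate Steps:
m = -16 (m = (3 + 1)*(-4) = 4*(-4) = -16)
C(b, X) = X + X*b² (C(b, X) = b²*X + X = X*b² + X = X + X*b²)
(34*C(m, 0/(-1)))*(-39) = (34*((0/(-1))*(1 + (-16)²)))*(-39) = (34*((0*(-1))*(1 + 256)))*(-39) = (34*(0*257))*(-39) = (34*0)*(-39) = 0*(-39) = 0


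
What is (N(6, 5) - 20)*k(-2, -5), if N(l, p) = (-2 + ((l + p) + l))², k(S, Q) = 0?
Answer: 0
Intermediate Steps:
N(l, p) = (-2 + p + 2*l)² (N(l, p) = (-2 + (p + 2*l))² = (-2 + p + 2*l)²)
(N(6, 5) - 20)*k(-2, -5) = ((-2 + 5 + 2*6)² - 20)*0 = ((-2 + 5 + 12)² - 20)*0 = (15² - 20)*0 = (225 - 20)*0 = 205*0 = 0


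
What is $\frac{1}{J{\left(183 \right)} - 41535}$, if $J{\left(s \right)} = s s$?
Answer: $- \frac{1}{8046} \approx -0.00012429$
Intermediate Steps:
$J{\left(s \right)} = s^{2}$
$\frac{1}{J{\left(183 \right)} - 41535} = \frac{1}{183^{2} - 41535} = \frac{1}{33489 - 41535} = \frac{1}{-8046} = - \frac{1}{8046}$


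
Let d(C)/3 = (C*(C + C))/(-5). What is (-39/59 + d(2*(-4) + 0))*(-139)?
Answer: 3176289/295 ≈ 10767.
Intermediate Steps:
d(C) = -6*C²/5 (d(C) = 3*((C*(C + C))/(-5)) = 3*((C*(2*C))*(-⅕)) = 3*((2*C²)*(-⅕)) = 3*(-2*C²/5) = -6*C²/5)
(-39/59 + d(2*(-4) + 0))*(-139) = (-39/59 - 6*(2*(-4) + 0)²/5)*(-139) = (-39*1/59 - 6*(-8 + 0)²/5)*(-139) = (-39/59 - 6/5*(-8)²)*(-139) = (-39/59 - 6/5*64)*(-139) = (-39/59 - 384/5)*(-139) = -22851/295*(-139) = 3176289/295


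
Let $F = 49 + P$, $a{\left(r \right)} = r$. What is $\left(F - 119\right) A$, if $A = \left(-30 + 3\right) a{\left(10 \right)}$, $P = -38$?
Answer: $29160$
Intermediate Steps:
$F = 11$ ($F = 49 - 38 = 11$)
$A = -270$ ($A = \left(-30 + 3\right) 10 = \left(-27\right) 10 = -270$)
$\left(F - 119\right) A = \left(11 - 119\right) \left(-270\right) = \left(-108\right) \left(-270\right) = 29160$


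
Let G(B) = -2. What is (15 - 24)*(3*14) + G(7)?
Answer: -380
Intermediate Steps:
(15 - 24)*(3*14) + G(7) = (15 - 24)*(3*14) - 2 = -9*42 - 2 = -378 - 2 = -380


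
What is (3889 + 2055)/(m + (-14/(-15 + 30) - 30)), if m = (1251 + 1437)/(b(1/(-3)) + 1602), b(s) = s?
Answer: -10710345/52714 ≈ -203.18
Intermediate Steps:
m = 8064/4805 (m = (1251 + 1437)/(1/(-3) + 1602) = 2688/(-⅓ + 1602) = 2688/(4805/3) = 2688*(3/4805) = 8064/4805 ≈ 1.6783)
(3889 + 2055)/(m + (-14/(-15 + 30) - 30)) = (3889 + 2055)/(8064/4805 + (-14/(-15 + 30) - 30)) = 5944/(8064/4805 + (-14/15 - 30)) = 5944/(8064/4805 - 464/15) = 5944/(-421712/14415) = 5944*(-14415/421712) = -10710345/52714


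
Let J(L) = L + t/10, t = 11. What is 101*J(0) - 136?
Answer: -249/10 ≈ -24.900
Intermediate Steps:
J(L) = 11/10 + L (J(L) = L + 11/10 = 11/10 + L)
101*J(0) - 136 = 101*(11/10 + 0) - 136 = 101*(11/10) - 136 = 1111/10 - 136 = -249/10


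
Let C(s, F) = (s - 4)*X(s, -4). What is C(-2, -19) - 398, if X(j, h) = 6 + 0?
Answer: -434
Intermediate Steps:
X(j, h) = 6
C(s, F) = -24 + 6*s (C(s, F) = (s - 4)*6 = (-4 + s)*6 = -24 + 6*s)
C(-2, -19) - 398 = (-24 + 6*(-2)) - 398 = (-24 - 12) - 398 = -36 - 398 = -434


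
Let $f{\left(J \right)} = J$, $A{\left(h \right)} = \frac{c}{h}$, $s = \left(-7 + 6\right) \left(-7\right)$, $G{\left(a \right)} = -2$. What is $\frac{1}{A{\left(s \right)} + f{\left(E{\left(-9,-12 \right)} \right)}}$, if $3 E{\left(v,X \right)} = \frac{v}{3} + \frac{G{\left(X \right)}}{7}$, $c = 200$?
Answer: $\frac{21}{577} \approx 0.036395$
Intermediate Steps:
$E{\left(v,X \right)} = - \frac{2}{21} + \frac{v}{9}$ ($E{\left(v,X \right)} = \frac{\frac{v}{3} - \frac{2}{7}}{3} = \frac{- \frac{2}{7} + \frac{v}{3}}{3} = - \frac{2}{21} + \frac{v}{9}$)
$s = 7$ ($s = \left(-1\right) \left(-7\right) = 7$)
$A{\left(h \right)} = \frac{200}{h}$
$\frac{1}{A{\left(s \right)} + f{\left(E{\left(-9,-12 \right)} \right)}} = \frac{1}{\frac{200}{7} + \left(- \frac{2}{21} + \frac{1}{9} \left(-9\right)\right)} = \frac{1}{200 \cdot \frac{1}{7} - \frac{23}{21}} = \frac{1}{\frac{200}{7} - \frac{23}{21}} = \frac{1}{\frac{577}{21}} = \frac{21}{577}$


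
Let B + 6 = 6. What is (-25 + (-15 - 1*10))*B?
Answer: 0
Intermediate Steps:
B = 0 (B = -6 + 6 = 0)
(-25 + (-15 - 1*10))*B = (-25 + (-15 - 1*10))*0 = (-25 + (-15 - 10))*0 = (-25 - 25)*0 = -50*0 = 0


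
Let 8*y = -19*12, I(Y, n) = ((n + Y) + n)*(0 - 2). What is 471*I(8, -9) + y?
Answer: 18783/2 ≈ 9391.5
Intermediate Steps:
I(Y, n) = -4*n - 2*Y (I(Y, n) = ((Y + n) + n)*(-2) = (Y + 2*n)*(-2) = -4*n - 2*Y)
y = -57/2 (y = (-19*12)/8 = (⅛)*(-228) = -57/2 ≈ -28.500)
471*I(8, -9) + y = 471*(-4*(-9) - 2*8) - 57/2 = 471*(36 - 16) - 57/2 = 471*20 - 57/2 = 9420 - 57/2 = 18783/2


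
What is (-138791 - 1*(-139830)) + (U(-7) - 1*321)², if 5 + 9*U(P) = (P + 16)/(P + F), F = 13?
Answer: 33802861/324 ≈ 1.0433e+5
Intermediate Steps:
U(P) = -5/9 + (16 + P)/(9*(13 + P)) (U(P) = -5/9 + ((P + 16)/(P + 13))/9 = -5/9 + ((16 + P)/(13 + P))/9 = -5/9 + (16 + P)/(9*(13 + P)))
(-138791 - 1*(-139830)) + (U(-7) - 1*321)² = (-138791 - 1*(-139830)) + ((-49 - 4*(-7))/(9*(13 - 7)) - 1*321)² = (-138791 + 139830) + ((⅑)*(-49 + 28)/6 - 321)² = 1039 + ((⅑)*(⅙)*(-21) - 321)² = 1039 + (-7/18 - 321)² = 1039 + (-5785/18)² = 1039 + 33466225/324 = 33802861/324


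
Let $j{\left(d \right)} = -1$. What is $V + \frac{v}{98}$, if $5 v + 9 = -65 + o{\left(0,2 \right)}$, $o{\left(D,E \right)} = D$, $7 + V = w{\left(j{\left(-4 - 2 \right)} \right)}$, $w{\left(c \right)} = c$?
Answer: $- \frac{1997}{245} \approx -8.151$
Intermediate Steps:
$V = -8$ ($V = -7 - 1 = -8$)
$v = - \frac{74}{5}$ ($v = - \frac{9}{5} + \frac{-65 + 0}{5} = - \frac{9}{5} + \frac{1}{5} \left(-65\right) = - \frac{9}{5} - 13 = - \frac{74}{5} \approx -14.8$)
$V + \frac{v}{98} = -8 + \frac{1}{98} \left(- \frac{74}{5}\right) = -8 - \frac{37}{245} = - \frac{1997}{245}$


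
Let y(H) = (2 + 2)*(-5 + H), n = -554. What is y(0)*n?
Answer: 11080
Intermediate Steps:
y(H) = -20 + 4*H (y(H) = 4*(-5 + H) = -20 + 4*H)
y(0)*n = (-20 + 4*0)*(-554) = (-20 + 0)*(-554) = -20*(-554) = 11080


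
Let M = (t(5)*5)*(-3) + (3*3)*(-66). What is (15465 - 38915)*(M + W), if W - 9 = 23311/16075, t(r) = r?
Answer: 9929845282/643 ≈ 1.5443e+7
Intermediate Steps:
M = -669 (M = (5*5)*(-3) + (3*3)*(-66) = 25*(-3) + 9*(-66) = -75 - 594 = -669)
W = 167986/16075 (W = 9 + 23311/16075 = 167986/16075 ≈ 10.450)
(15465 - 38915)*(M + W) = (15465 - 38915)*(-669 + 167986/16075) = -23450*(-10586189/16075) = 9929845282/643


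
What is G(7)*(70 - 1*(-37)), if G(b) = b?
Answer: 749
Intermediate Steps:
G(7)*(70 - 1*(-37)) = 7*(70 - 1*(-37)) = 7*(70 + 37) = 7*107 = 749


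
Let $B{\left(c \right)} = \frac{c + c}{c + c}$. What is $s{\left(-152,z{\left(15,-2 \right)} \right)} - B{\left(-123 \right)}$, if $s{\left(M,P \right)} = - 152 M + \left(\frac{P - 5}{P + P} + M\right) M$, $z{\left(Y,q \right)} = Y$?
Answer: $\frac{138469}{3} \approx 46156.0$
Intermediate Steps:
$s{\left(M,P \right)} = - 152 M + M \left(M + \frac{-5 + P}{2 P}\right)$ ($s{\left(M,P \right)} = - 152 M + \left(\frac{-5 + P}{2 P} + M\right) M = - 152 M + \left(M + \frac{-5 + P}{2 P}\right) M = - 152 M + M \left(M + \frac{-5 + P}{2 P}\right)$)
$B{\left(c \right)} = 1$ ($B{\left(c \right)} = \frac{2 c}{2 c} = 2 c \frac{1}{2 c} = 1$)
$s{\left(-152,z{\left(15,-2 \right)} \right)} - B{\left(-123 \right)} = \frac{1}{2} \left(-152\right) \frac{1}{15} \left(-5 + 15 \left(-303 + 2 \left(-152\right)\right)\right) - 1 = \frac{1}{2} \left(-152\right) \frac{1}{15} \left(-5 + 15 \left(-303 - 304\right)\right) - 1 = \frac{1}{2} \left(-152\right) \frac{1}{15} \left(-5 + 15 \left(-607\right)\right) - 1 = \frac{1}{2} \left(-152\right) \frac{1}{15} \left(-5 - 9105\right) - 1 = \frac{1}{2} \left(-152\right) \frac{1}{15} \left(-9110\right) - 1 = \frac{138472}{3} - 1 = \frac{138469}{3}$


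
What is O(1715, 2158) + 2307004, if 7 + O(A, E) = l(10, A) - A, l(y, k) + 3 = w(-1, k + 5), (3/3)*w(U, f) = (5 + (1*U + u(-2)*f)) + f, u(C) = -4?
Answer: 2300123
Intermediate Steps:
w(U, f) = 5 + U - 3*f (w(U, f) = (5 + (1*U - 4*f)) + f = (5 + (U - 4*f)) + f = (5 + U - 4*f) + f = 5 + U - 3*f)
l(y, k) = -14 - 3*k (l(y, k) = -3 + (5 - 1 - 3*(k + 5)) = -3 + (5 - 1 - 3*(5 + k)) = -3 + (5 - 1 + (-15 - 3*k)) = -3 + (-11 - 3*k) = -14 - 3*k)
O(A, E) = -21 - 4*A (O(A, E) = -7 + ((-14 - 3*A) - A) = -7 + (-14 - 4*A) = -21 - 4*A)
O(1715, 2158) + 2307004 = (-21 - 4*1715) + 2307004 = (-21 - 6860) + 2307004 = -6881 + 2307004 = 2300123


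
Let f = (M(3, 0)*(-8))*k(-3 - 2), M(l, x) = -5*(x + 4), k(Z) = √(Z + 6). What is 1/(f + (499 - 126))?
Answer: 1/533 ≈ 0.0018762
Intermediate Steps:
k(Z) = √(6 + Z)
M(l, x) = -20 - 5*x (M(l, x) = -5*(4 + x) = -20 - 5*x)
f = 160 (f = ((-20 - 5*0)*(-8))*√(6 + (-3 - 2)) = ((-20 + 0)*(-8))*√(6 - 5) = (-20*(-8))*√1 = 160*1 = 160)
1/(f + (499 - 126)) = 1/(160 + (499 - 126)) = 1/(160 + 373) = 1/533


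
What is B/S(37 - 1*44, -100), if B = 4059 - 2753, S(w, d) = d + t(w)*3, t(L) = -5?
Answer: -1306/115 ≈ -11.357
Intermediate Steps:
S(w, d) = -15 + d (S(w, d) = d - 5*3 = d - 15 = -15 + d)
B = 1306
B/S(37 - 1*44, -100) = 1306/(-15 - 100) = 1306/(-115) = 1306*(-1/115) = -1306/115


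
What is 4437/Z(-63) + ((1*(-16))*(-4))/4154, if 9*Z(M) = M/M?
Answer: 82940873/2077 ≈ 39933.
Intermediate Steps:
Z(M) = ⅑ (Z(M) = (M/M)/9 = (⅑)*1 = ⅑)
4437/Z(-63) + ((1*(-16))*(-4))/4154 = 4437/(⅑) + ((1*(-16))*(-4))/4154 = 4437*9 - 16*(-4)*(1/4154) = 39933 + 64*(1/4154) = 39933 + 32/2077 = 82940873/2077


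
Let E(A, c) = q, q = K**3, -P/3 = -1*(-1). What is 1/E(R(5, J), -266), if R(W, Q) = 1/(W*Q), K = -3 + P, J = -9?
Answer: -1/216 ≈ -0.0046296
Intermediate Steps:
P = -3 (P = -(-3)*(-1) = -3*1 = -3)
K = -6 (K = -3 - 3 = -6)
R(W, Q) = 1/(Q*W)
q = -216 (q = (-6)**3 = -216)
E(A, c) = -216
1/E(R(5, J), -266) = 1/(-216) = -1/216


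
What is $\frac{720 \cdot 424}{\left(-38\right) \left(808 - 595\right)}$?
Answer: $- \frac{50880}{1349} \approx -37.717$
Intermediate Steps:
$\frac{720 \cdot 424}{\left(-38\right) \left(808 - 595\right)} = \frac{305280}{\left(-38\right) 213} = \frac{305280}{-8094} = 305280 \left(- \frac{1}{8094}\right) = - \frac{50880}{1349}$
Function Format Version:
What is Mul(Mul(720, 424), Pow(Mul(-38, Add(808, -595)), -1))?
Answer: Rational(-50880, 1349) ≈ -37.717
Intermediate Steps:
Mul(Mul(720, 424), Pow(Mul(-38, Add(808, -595)), -1)) = Mul(305280, Pow(Mul(-38, 213), -1)) = Mul(305280, Pow(-8094, -1)) = Mul(305280, Rational(-1, 8094)) = Rational(-50880, 1349)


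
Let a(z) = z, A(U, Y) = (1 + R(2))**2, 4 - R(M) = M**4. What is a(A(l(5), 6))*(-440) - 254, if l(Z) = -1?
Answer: -53494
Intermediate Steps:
R(M) = 4 - M**4
A(U, Y) = 121 (A(U, Y) = (1 + (4 - 1*2**4))**2 = (1 + (4 - 1*16))**2 = (1 + (4 - 16))**2 = (1 - 12)**2 = (-11)**2 = 121)
a(A(l(5), 6))*(-440) - 254 = 121*(-440) - 254 = -53240 - 254 = -53494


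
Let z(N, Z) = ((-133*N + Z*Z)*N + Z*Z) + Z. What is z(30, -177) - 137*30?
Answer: 847212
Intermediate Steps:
z(N, Z) = Z + Z**2 + N*(Z**2 - 133*N) (z(N, Z) = ((-133*N + Z**2)*N + Z**2) + Z = ((Z**2 - 133*N)*N + Z**2) + Z = (N*(Z**2 - 133*N) + Z**2) + Z = (Z**2 + N*(Z**2 - 133*N)) + Z = Z + Z**2 + N*(Z**2 - 133*N))
z(30, -177) - 137*30 = (-177 + (-177)**2 - 133*30**2 + 30*(-177)**2) - 137*30 = (-177 + 31329 - 133*900 + 30*31329) - 4110 = (-177 + 31329 - 119700 + 939870) - 4110 = 851322 - 4110 = 847212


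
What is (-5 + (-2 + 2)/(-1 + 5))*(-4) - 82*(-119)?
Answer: 9778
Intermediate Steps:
(-5 + (-2 + 2)/(-1 + 5))*(-4) - 82*(-119) = (-5 + 0/4)*(-4) + 9758 = (-5 + 0*(¼))*(-4) + 9758 = (-5 + 0)*(-4) + 9758 = -5*(-4) + 9758 = 20 + 9758 = 9778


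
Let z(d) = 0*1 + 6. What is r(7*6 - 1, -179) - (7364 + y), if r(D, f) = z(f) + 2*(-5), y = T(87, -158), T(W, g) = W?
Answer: -7455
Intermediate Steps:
y = 87
z(d) = 6 (z(d) = 0 + 6 = 6)
r(D, f) = -4 (r(D, f) = 6 + 2*(-5) = 6 - 10 = -4)
r(7*6 - 1, -179) - (7364 + y) = -4 - (7364 + 87) = -4 - 1*7451 = -4 - 7451 = -7455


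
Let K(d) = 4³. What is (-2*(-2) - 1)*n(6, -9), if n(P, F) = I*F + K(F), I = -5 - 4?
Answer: 435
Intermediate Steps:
K(d) = 64
I = -9
n(P, F) = 64 - 9*F (n(P, F) = -9*F + 64 = 64 - 9*F)
(-2*(-2) - 1)*n(6, -9) = (-2*(-2) - 1)*(64 - 9*(-9)) = (4 - 1)*(64 + 81) = 3*145 = 435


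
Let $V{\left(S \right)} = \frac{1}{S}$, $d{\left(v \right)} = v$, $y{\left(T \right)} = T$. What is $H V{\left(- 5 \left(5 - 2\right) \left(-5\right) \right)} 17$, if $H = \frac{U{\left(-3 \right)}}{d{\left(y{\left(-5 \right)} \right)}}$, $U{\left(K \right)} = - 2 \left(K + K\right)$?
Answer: $- \frac{68}{125} \approx -0.544$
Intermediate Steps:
$U{\left(K \right)} = - 4 K$ ($U{\left(K \right)} = - 2 \cdot 2 K = - 4 K$)
$H = - \frac{12}{5}$ ($H = \frac{\left(-4\right) \left(-3\right)}{-5} = 12 \left(- \frac{1}{5}\right) = - \frac{12}{5} \approx -2.4$)
$H V{\left(- 5 \left(5 - 2\right) \left(-5\right) \right)} 17 = - \frac{12}{5 - 5 \left(5 - 2\right) \left(-5\right)} 17 = - \frac{12}{5 \left(-5\right) 3 \left(-5\right)} 17 = - \frac{12}{5 \left(\left(-15\right) \left(-5\right)\right)} 17 = - \frac{12}{5 \cdot 75} \cdot 17 = \left(- \frac{12}{5}\right) \frac{1}{75} \cdot 17 = \left(- \frac{4}{125}\right) 17 = - \frac{68}{125}$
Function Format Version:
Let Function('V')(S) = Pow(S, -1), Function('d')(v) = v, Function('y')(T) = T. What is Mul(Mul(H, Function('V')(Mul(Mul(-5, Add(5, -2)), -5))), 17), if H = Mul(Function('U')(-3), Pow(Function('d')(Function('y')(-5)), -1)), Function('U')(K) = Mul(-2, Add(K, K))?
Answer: Rational(-68, 125) ≈ -0.54400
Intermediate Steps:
Function('U')(K) = Mul(-4, K) (Function('U')(K) = Mul(-2, Mul(2, K)) = Mul(-4, K))
H = Rational(-12, 5) (H = Mul(Mul(-4, -3), Pow(-5, -1)) = Mul(12, Rational(-1, 5)) = Rational(-12, 5) ≈ -2.4000)
Mul(Mul(H, Function('V')(Mul(Mul(-5, Add(5, -2)), -5))), 17) = Mul(Mul(Rational(-12, 5), Pow(Mul(Mul(-5, Add(5, -2)), -5), -1)), 17) = Mul(Mul(Rational(-12, 5), Pow(Mul(Mul(-5, 3), -5), -1)), 17) = Mul(Mul(Rational(-12, 5), Pow(Mul(-15, -5), -1)), 17) = Mul(Mul(Rational(-12, 5), Pow(75, -1)), 17) = Mul(Mul(Rational(-12, 5), Rational(1, 75)), 17) = Mul(Rational(-4, 125), 17) = Rational(-68, 125)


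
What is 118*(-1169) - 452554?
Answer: -590496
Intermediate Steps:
118*(-1169) - 452554 = -137942 - 452554 = -590496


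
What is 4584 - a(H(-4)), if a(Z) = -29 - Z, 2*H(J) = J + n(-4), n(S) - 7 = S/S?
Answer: 4615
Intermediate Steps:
n(S) = 8 (n(S) = 7 + S/S = 7 + 1 = 8)
H(J) = 4 + J/2 (H(J) = (J + 8)/2 = (8 + J)/2 = 4 + J/2)
4584 - a(H(-4)) = 4584 - (-29 - (4 + (½)*(-4))) = 4584 - (-29 - (4 - 2)) = 4584 - (-29 - 1*2) = 4584 - (-29 - 2) = 4584 - 1*(-31) = 4584 + 31 = 4615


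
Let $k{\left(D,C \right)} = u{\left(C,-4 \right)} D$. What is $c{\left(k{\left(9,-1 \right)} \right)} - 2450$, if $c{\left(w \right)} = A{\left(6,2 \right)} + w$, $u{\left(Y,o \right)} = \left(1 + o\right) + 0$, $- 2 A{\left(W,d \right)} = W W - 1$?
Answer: $- \frac{4989}{2} \approx -2494.5$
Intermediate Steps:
$A{\left(W,d \right)} = \frac{1}{2} - \frac{W^{2}}{2}$ ($A{\left(W,d \right)} = - \frac{W W - 1}{2} = - \frac{W^{2} - 1}{2} = - \frac{-1 + W^{2}}{2} = \frac{1}{2} - \frac{W^{2}}{2}$)
$u{\left(Y,o \right)} = 1 + o$
$k{\left(D,C \right)} = - 3 D$ ($k{\left(D,C \right)} = \left(1 - 4\right) D = - 3 D$)
$c{\left(w \right)} = - \frac{35}{2} + w$ ($c{\left(w \right)} = \left(\frac{1}{2} - \frac{6^{2}}{2}\right) + w = \left(\frac{1}{2} - 18\right) + w = - \frac{35}{2} + w$)
$c{\left(k{\left(9,-1 \right)} \right)} - 2450 = \left(- \frac{35}{2} - 27\right) - 2450 = - \frac{89}{2} - 2450 = - \frac{4989}{2}$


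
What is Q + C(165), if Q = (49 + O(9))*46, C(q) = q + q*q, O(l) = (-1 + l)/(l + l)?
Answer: 266980/9 ≈ 29664.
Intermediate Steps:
O(l) = (-1 + l)/(2*l) (O(l) = (-1 + l)/((2*l)) = (-1 + l)*(1/(2*l)) = (-1 + l)/(2*l))
C(q) = q + q**2
Q = 20470/9 (Q = (49 + (1/2)*(-1 + 9)/9)*46 = (49 + (1/2)*(1/9)*8)*46 = (49 + 4/9)*46 = (445/9)*46 = 20470/9 ≈ 2274.4)
Q + C(165) = 20470/9 + 165*(1 + 165) = 20470/9 + 165*166 = 20470/9 + 27390 = 266980/9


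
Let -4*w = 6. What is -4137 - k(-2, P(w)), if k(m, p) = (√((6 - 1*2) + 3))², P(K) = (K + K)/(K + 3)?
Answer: -4144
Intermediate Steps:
w = -3/2 (w = -¼*6 = -3/2 ≈ -1.5000)
P(K) = 2*K/(3 + K) (P(K) = (2*K)/(3 + K) = 2*K/(3 + K))
k(m, p) = 7 (k(m, p) = (√((6 - 2) + 3))² = (√(4 + 3))² = (√7)² = 7)
-4137 - k(-2, P(w)) = -4137 - 1*7 = -4137 - 7 = -4144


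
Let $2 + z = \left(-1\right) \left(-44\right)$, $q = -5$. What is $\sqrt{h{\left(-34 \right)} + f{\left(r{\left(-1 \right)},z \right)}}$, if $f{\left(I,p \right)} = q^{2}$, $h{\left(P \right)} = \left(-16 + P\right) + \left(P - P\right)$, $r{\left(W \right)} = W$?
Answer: $5 i \approx 5.0 i$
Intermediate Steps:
$h{\left(P \right)} = -16 + P$ ($h{\left(P \right)} = \left(-16 + P\right) + 0 = -16 + P$)
$z = 42$ ($z = -2 - -44 = -2 + 44 = 42$)
$f{\left(I,p \right)} = 25$ ($f{\left(I,p \right)} = \left(-5\right)^{2} = 25$)
$\sqrt{h{\left(-34 \right)} + f{\left(r{\left(-1 \right)},z \right)}} = \sqrt{\left(-16 - 34\right) + 25} = \sqrt{-50 + 25} = \sqrt{-25} = 5 i$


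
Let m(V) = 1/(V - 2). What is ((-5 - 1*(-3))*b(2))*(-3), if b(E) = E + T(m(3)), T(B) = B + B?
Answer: 24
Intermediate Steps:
m(V) = 1/(-2 + V)
T(B) = 2*B
b(E) = 2 + E (b(E) = E + 2/(-2 + 3) = E + 2/1 = E + 2*1 = E + 2 = 2 + E)
((-5 - 1*(-3))*b(2))*(-3) = ((-5 - 1*(-3))*(2 + 2))*(-3) = ((-5 + 3)*4)*(-3) = -2*4*(-3) = -8*(-3) = 24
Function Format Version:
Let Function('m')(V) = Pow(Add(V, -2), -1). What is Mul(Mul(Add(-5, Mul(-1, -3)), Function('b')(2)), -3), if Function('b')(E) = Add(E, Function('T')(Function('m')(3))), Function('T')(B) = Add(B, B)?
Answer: 24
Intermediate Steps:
Function('m')(V) = Pow(Add(-2, V), -1)
Function('T')(B) = Mul(2, B)
Function('b')(E) = Add(2, E) (Function('b')(E) = Add(E, Mul(2, Pow(Add(-2, 3), -1))) = Add(E, Mul(2, Pow(1, -1))) = Add(E, Mul(2, 1)) = Add(E, 2) = Add(2, E))
Mul(Mul(Add(-5, Mul(-1, -3)), Function('b')(2)), -3) = Mul(Mul(Add(-5, Mul(-1, -3)), Add(2, 2)), -3) = Mul(Mul(Add(-5, 3), 4), -3) = Mul(Mul(-2, 4), -3) = Mul(-8, -3) = 24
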